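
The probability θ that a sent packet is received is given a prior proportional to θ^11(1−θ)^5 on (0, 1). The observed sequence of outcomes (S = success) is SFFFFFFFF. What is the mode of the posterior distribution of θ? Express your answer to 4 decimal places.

θ̂_MAP = 0.4800

The prior density ∝ θ^11(1−θ)^5 is the kernel of Beta(12, 6).
Data: 1 success in 9 trials (from the sequence). The binomial likelihood contributes θ(1−θ)^8, so the posterior is Beta(12+1, 6+8) = Beta(13, 14).
For Beta(a, b) with a, b > 1 the mode is (a−1)/(a+b−2) = 12/25 ≈ 0.4800.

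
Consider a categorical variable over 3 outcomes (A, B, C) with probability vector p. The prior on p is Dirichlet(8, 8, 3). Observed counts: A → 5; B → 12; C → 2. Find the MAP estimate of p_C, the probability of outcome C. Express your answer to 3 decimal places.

The posterior is Dirichlet(αᵢ + nᵢ) = Dirichlet(13, 20, 5).
For a Dirichlet(a₁,…,a_K) with all aᵢ > 1, the mode has j-th component (aⱼ − 1)/(Σaᵢ − K).
Here Σaᵢ = 38 and K = 3, so p_C = (5 − 1)/(38 − 3) = 4/35 ≈ 0.114.

MAP estimate of p_C = 0.114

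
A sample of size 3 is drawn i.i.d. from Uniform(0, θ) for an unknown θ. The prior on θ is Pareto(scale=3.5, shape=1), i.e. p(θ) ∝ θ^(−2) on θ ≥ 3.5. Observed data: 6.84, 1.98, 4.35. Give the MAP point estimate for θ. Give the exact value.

θ̂_MAP = 6.84

The Uniform(0, θ) likelihood is θ^(−n) for θ ≥ max(xᵢ), zero otherwise. Here max(xᵢ) = 6.84.
Posterior ∝ θ^(−2) · θ^(−3) = θ^(−5) on θ ≥ max(3.5, 6.84) = 6.84.
This density is strictly decreasing in θ, so the posterior mode lies at the lower boundary of the support.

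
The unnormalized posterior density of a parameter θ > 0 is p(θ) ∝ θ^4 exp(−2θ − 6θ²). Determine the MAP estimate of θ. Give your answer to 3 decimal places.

ℓ'(θ) = 4/θ − 2 − 12θ. Setting this to zero and multiplying by θ: 12θ² + 2θ − 4 = 0.
θ = (−2 + √(2² + 4·12·4)) / (2·12) = (−2 + √196) / 24 = (−2 + 14)/24 = 1/2.
ℓ''(θ) = −4/θ² − 12 < 0, confirming a maximum.

θ̂_MAP = 0.500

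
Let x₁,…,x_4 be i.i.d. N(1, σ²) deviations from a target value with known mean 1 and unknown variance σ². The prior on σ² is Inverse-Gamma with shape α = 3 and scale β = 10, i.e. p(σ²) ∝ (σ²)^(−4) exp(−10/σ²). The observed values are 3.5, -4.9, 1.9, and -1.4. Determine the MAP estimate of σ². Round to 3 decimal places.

Sum of squared deviations about the known mean: SS = (3.5−1)² + (-4.9−1)² + (1.9−1)² + (-1.4−1)² = 47.63.
The Normal likelihood contributes (σ²)^(−n/2) exp(−SS/(2σ²)), so the posterior is Inverse-Gamma(α + n/2, β + SS/2) = Inverse-Gamma(5, 33.815).
The mode of Inverse-Gamma(a, b) is b/(a+1) = 33.815/6 ≈ 5.636.

σ̂²_MAP = 5.636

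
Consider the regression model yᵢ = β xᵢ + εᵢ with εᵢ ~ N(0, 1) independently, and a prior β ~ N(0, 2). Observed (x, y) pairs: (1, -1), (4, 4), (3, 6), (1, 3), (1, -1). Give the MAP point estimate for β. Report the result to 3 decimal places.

β̂_MAP = 1.228

log p(β | y) = −Σ(yᵢ − βxᵢ)²/(2·1) − β²/(2·2) + const.
Setting the derivative to zero: Σxᵢ(yᵢ − βxᵢ)/1 − β/2 = 0, so β = Σxᵢyᵢ / (Σxᵢ² + σ²/τ²).
Σxᵢyᵢ = 1·(-1) + 4·4 + 3·6 + 1·3 + 1·(-1) = 35; Σxᵢ² = 28; σ²/τ² = 0.5.
β̂_MAP = 35 / (28 + 0.5) = 35/28.5 ≈ 1.228.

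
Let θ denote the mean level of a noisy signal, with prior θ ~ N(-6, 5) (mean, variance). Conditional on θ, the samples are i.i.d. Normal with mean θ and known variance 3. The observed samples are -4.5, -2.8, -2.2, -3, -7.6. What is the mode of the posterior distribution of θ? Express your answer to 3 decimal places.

n = 5; x̄ = ((-4.5) + (-2.8) + (-2.2) + (-3) + (-7.6))/5 = -20.1/5 = -4.02.
For a Normal prior and Normal likelihood with known variance, the posterior is Normal; its mode equals its mean, the precision-weighted average.
Prior precision 1/σ₀² = 1/5 = 0.2; data precision n/σ² = 5/3.
θ̂ = (0.2·(-6) + (5/3)·(-4.02)) / (0.2 + 5/3) = (-7.9)/(28/15) = -237/56 ≈ -4.232.

θ̂_MAP = -4.232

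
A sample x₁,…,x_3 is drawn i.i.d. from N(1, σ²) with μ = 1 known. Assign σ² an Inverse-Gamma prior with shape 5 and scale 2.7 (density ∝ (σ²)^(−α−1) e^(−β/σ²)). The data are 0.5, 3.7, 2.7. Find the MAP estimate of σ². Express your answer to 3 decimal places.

σ̂²_MAP = 1.055

Sum of squared deviations about the known mean: SS = (0.5−1)² + (3.7−1)² + (2.7−1)² = 10.43.
The Normal likelihood contributes (σ²)^(−n/2) exp(−SS/(2σ²)), so the posterior is Inverse-Gamma(α + n/2, β + SS/2) = Inverse-Gamma(6.5, 7.915).
The mode of Inverse-Gamma(a, b) is b/(a+1) = 7.915/7.5 ≈ 1.055.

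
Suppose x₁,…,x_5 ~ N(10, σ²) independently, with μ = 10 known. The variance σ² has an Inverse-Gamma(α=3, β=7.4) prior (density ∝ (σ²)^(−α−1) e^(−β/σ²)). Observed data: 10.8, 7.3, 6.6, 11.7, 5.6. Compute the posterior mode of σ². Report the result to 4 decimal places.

Sum of squared deviations about the known mean: SS = (10.8−10)² + (7.3−10)² + (6.6−10)² + (11.7−10)² + (5.6−10)² = 41.74.
The Normal likelihood contributes (σ²)^(−n/2) exp(−SS/(2σ²)), so the posterior is Inverse-Gamma(α + n/2, β + SS/2) = Inverse-Gamma(5.5, 28.27).
The mode of Inverse-Gamma(a, b) is b/(a+1) = 28.27/6.5 ≈ 4.3492.

σ̂²_MAP = 4.3492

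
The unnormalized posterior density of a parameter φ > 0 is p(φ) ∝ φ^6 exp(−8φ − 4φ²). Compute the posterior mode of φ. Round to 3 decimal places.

φ̂_MAP = 0.500

ℓ'(φ) = 6/φ − 8 − 8φ. Setting this to zero and multiplying by φ: 8φ² + 8φ − 6 = 0.
φ = (−8 + √(8² + 4·8·6)) / (2·8) = (−8 + √256) / 16 = (−8 + 16)/16 = 1/2.
ℓ''(φ) = −6/φ² − 8 < 0, confirming a maximum.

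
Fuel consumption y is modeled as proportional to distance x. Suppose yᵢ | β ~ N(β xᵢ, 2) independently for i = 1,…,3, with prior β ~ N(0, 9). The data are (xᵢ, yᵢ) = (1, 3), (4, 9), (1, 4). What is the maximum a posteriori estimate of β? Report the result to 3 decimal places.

log p(β | y) = −Σ(yᵢ − βxᵢ)²/(2·2) − β²/(2·9) + const.
Setting the derivative to zero: Σxᵢ(yᵢ − βxᵢ)/2 − β/9 = 0, so β = Σxᵢyᵢ / (Σxᵢ² + σ²/τ²).
Σxᵢyᵢ = 1·3 + 4·9 + 1·4 = 43; Σxᵢ² = 18; σ²/τ² = 2/9.
β̂_MAP = 43 / (18 + 2/9) = 43/(164/9) = 387/164 ≈ 2.360.

β̂_MAP = 2.360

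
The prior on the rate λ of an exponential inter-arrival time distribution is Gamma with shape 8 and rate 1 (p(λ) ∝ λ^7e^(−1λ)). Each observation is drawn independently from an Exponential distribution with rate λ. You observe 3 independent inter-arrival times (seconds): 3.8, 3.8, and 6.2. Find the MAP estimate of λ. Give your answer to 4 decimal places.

λ̂_MAP = 0.6757

The Exponential(rate=λ) likelihood is ∝ λ^n e^(−λΣtᵢ). Here n = 3 and Σtᵢ = 3.8 + 3.8 + 6.2 = 13.8.
Posterior ∝ λ^7e^(−1λ) · λ^3e^(−13.8λ) = λ^10e^(−14.8λ), i.e. Gamma(11, 14.8).
Mode = (a−1)/b = 10/14.8 ≈ 0.6757.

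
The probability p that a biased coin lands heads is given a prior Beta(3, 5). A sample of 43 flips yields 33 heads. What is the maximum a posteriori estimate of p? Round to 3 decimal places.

Prior: Beta(3, 5).
Data: 33 successes in 43 trials. The binomial likelihood contributes p^33(1−p)^10, so the posterior is Beta(3+33, 5+10) = Beta(36, 15).
For Beta(a, b) with a, b > 1 the mode is (a−1)/(a+b−2) = 35/49 ≈ 0.714.

p̂_MAP = 0.714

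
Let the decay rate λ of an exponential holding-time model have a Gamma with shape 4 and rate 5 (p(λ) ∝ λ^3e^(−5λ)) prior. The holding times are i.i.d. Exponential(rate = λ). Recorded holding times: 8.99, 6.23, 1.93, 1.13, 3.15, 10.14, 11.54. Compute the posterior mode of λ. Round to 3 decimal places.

λ̂_MAP = 0.208

The Exponential(rate=λ) likelihood is ∝ λ^n e^(−λΣtᵢ). Here n = 7 and Σtᵢ = 8.99 + 6.23 + 1.93 + 1.13 + 3.15 + 10.14 + 11.54 = 43.11.
Posterior ∝ λ^3e^(−5λ) · λ^7e^(−43.11λ) = λ^10e^(−48.11λ), i.e. Gamma(11, 48.11).
Mode = (a−1)/b = 10/48.11 ≈ 0.208.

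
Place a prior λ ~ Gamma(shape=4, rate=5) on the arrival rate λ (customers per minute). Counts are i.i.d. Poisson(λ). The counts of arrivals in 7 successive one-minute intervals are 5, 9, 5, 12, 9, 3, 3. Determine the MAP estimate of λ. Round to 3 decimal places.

Σxᵢ = 5+9+5+12+9+3+3 = 46, with n = 7.
Posterior ∝ λ^3e^(−5λ) · λ^46e^(−7λ) = λ^49e^(−12λ), i.e. Gamma(shape=50, rate=12).
The mode of a Gamma(a, b) with a ≥ 1 (shape–rate) is (a−1)/b = 49/12 ≈ 4.083.

λ̂_MAP = 4.083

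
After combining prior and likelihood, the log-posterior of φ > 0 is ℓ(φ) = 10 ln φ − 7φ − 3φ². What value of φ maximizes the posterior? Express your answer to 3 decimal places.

φ̂_MAP = 0.833

ℓ'(φ) = 10/φ − 7 − 6φ. Setting this to zero and multiplying by φ: 6φ² + 7φ − 10 = 0.
φ = (−7 + √(7² + 4·6·10)) / (2·6) = (−7 + √289) / 12 = (−7 + 17)/12 = 5/6.
ℓ''(φ) = −10/φ² − 6 < 0, confirming a maximum.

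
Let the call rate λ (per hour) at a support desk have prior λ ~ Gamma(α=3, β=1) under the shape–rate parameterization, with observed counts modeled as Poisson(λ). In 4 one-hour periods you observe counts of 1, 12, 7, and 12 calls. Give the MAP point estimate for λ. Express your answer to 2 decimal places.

λ̂_MAP = 6.80

Σxᵢ = 1+12+7+12 = 32, with n = 4.
Posterior ∝ λ^2e^(−1λ) · λ^32e^(−4λ) = λ^34e^(−5λ), i.e. Gamma(shape=35, rate=5).
The mode of a Gamma(a, b) with a ≥ 1 (shape–rate) is (a−1)/b = 34/5 ≈ 6.80.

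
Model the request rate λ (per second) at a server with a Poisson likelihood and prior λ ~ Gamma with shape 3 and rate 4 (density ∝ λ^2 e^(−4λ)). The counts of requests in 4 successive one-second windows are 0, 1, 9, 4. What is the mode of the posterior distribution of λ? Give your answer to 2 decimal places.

Σxᵢ = 0+1+9+4 = 14, with n = 4.
Posterior ∝ λ^2e^(−4λ) · λ^14e^(−4λ) = λ^16e^(−8λ), i.e. Gamma(shape=17, rate=8).
The mode of a Gamma(a, b) with a ≥ 1 (shape–rate) is (a−1)/b = 16/8 ≈ 2.00.

λ̂_MAP = 2.00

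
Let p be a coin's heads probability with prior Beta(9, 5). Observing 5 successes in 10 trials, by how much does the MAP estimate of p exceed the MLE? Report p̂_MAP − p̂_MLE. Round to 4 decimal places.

MAP − MLE = 0.0909

Posterior is Beta(14, 10); MAP = (14−1)/(24−2) = 13/22 ≈ 0.59091.
MLE ignores the prior: p̂_MLE = k/n = 5/10 ≈ 0.50000.
Difference = 13/22 − 5/10 = 1/11 ≈ 0.0909.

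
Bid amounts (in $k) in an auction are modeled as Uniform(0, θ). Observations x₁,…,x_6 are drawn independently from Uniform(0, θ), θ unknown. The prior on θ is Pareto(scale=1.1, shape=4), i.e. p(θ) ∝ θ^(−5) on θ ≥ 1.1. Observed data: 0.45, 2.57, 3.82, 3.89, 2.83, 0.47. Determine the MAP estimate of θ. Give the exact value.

The Uniform(0, θ) likelihood is θ^(−n) for θ ≥ max(xᵢ), zero otherwise. Here max(xᵢ) = 3.89.
Posterior ∝ θ^(−5) · θ^(−6) = θ^(−11) on θ ≥ max(1.1, 3.89) = 3.89.
This density is strictly decreasing in θ, so the posterior mode lies at the lower boundary of the support.

θ̂_MAP = 3.89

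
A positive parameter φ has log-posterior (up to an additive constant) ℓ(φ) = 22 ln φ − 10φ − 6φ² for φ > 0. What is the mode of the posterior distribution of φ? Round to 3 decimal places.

φ̂_MAP = 1.000

ℓ'(φ) = 22/φ − 10 − 12φ. Setting this to zero and multiplying by φ: 12φ² + 10φ − 22 = 0.
φ = (−10 + √(10² + 4·12·22)) / (2·12) = (−10 + √1156) / 24 = (−10 + 34)/24 = 1.
ℓ''(φ) = −22/φ² − 12 < 0, confirming a maximum.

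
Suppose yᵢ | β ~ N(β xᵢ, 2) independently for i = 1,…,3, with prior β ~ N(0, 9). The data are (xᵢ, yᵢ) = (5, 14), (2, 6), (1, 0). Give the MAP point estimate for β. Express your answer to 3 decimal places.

β̂_MAP = 2.713

log p(β | y) = −Σ(yᵢ − βxᵢ)²/(2·2) − β²/(2·9) + const.
Setting the derivative to zero: Σxᵢ(yᵢ − βxᵢ)/2 − β/9 = 0, so β = Σxᵢyᵢ / (Σxᵢ² + σ²/τ²).
Σxᵢyᵢ = 5·14 + 2·6 + 1·0 = 82; Σxᵢ² = 30; σ²/τ² = 2/9.
β̂_MAP = 82 / (30 + 2/9) = 82/(272/9) = 369/136 ≈ 2.713.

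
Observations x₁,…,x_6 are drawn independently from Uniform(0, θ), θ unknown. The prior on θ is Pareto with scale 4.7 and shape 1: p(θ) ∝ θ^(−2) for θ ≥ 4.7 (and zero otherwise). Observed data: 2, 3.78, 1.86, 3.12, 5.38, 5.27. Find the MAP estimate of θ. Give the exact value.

The Uniform(0, θ) likelihood is θ^(−n) for θ ≥ max(xᵢ), zero otherwise. Here max(xᵢ) = 5.38.
Posterior ∝ θ^(−2) · θ^(−6) = θ^(−8) on θ ≥ max(4.7, 5.38) = 5.38.
This density is strictly decreasing in θ, so the posterior mode lies at the lower boundary of the support.

θ̂_MAP = 5.38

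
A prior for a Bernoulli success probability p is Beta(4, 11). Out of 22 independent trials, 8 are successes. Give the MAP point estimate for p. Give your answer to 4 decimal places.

p̂_MAP = 0.3143

Prior: Beta(4, 11).
Data: 8 successes in 22 trials. The binomial likelihood contributes p^8(1−p)^14, so the posterior is Beta(4+8, 11+14) = Beta(12, 25).
For Beta(a, b) with a, b > 1 the mode is (a−1)/(a+b−2) = 11/35 ≈ 0.3143.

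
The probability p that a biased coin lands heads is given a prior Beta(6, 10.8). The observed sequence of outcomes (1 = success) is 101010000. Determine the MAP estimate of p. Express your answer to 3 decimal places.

Prior: Beta(6, 10.8).
Data: 3 successes in 9 trials (from the sequence). The binomial likelihood contributes p^3(1−p)^6, so the posterior is Beta(6+3, 10.8+6) = Beta(9, 16.8).
For Beta(a, b) with a, b > 1 the mode is (a−1)/(a+b−2) = 8/23.8 ≈ 0.336.

p̂_MAP = 0.336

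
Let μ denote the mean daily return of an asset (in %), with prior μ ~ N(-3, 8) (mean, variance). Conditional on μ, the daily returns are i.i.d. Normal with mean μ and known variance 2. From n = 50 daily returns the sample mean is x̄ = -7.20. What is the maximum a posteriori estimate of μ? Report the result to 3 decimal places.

μ̂_MAP = -7.179

n = 50, x̄ = -7.20.
For a Normal prior and Normal likelihood with known variance, the posterior is Normal; its mode equals its mean, the precision-weighted average.
Prior precision 1/σ₀² = 1/8 = 0.125; data precision n/σ² = 50/2 = 25.
μ̂ = (0.125·(-3) + 25·(-7.2)) / (0.125 + 25) = (-180.375)/25.125 = -481/67 ≈ -7.179.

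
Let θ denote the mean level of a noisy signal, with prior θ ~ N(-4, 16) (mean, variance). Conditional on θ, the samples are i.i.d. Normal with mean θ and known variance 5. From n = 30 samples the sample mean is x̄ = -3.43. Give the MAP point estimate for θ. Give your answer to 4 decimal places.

θ̂_MAP = -3.4359

n = 30, x̄ = -3.43.
For a Normal prior and Normal likelihood with known variance, the posterior is Normal; its mode equals its mean, the precision-weighted average.
Prior precision 1/σ₀² = 1/16 = 0.0625; data precision n/σ² = 30/5 = 6.
θ̂ = (0.0625·(-4) + 6·(-3.43)) / (0.0625 + 6) = (-20.83)/6.0625 = -8332/2425 ≈ -3.4359.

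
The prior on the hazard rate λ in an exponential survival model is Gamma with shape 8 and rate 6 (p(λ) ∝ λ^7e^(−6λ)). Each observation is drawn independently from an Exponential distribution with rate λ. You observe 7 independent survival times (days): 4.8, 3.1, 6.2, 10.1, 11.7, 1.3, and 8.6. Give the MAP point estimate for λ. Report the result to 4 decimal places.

λ̂_MAP = 0.2703

The Exponential(rate=λ) likelihood is ∝ λ^n e^(−λΣtᵢ). Here n = 7 and Σtᵢ = 4.8 + 3.1 + 6.2 + 10.1 + 11.7 + 1.3 + 8.6 = 45.8.
Posterior ∝ λ^7e^(−6λ) · λ^7e^(−45.8λ) = λ^14e^(−51.8λ), i.e. Gamma(15, 51.8).
Mode = (a−1)/b = 14/51.8 ≈ 0.2703.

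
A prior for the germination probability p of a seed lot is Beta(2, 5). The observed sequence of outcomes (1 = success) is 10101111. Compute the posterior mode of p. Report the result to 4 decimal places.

p̂_MAP = 0.5385

Prior: Beta(2, 5).
Data: 6 successes in 8 trials (from the sequence). The binomial likelihood contributes p^6(1−p)^2, so the posterior is Beta(2+6, 5+2) = Beta(8, 7).
For Beta(a, b) with a, b > 1 the mode is (a−1)/(a+b−2) = 7/13 ≈ 0.5385.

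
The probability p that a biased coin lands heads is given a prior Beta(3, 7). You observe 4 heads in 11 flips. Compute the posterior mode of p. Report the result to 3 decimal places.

Prior: Beta(3, 7).
Data: 4 successes in 11 trials. The binomial likelihood contributes p^4(1−p)^7, so the posterior is Beta(3+4, 7+7) = Beta(7, 14).
For Beta(a, b) with a, b > 1 the mode is (a−1)/(a+b−2) = 6/19 ≈ 0.316.

p̂_MAP = 0.316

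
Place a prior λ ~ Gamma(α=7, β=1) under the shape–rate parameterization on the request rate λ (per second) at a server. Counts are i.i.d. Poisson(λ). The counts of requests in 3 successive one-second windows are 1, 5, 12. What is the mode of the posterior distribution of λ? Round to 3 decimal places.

λ̂_MAP = 6.000

Σxᵢ = 1+5+12 = 18, with n = 3.
Posterior ∝ λ^6e^(−1λ) · λ^18e^(−3λ) = λ^24e^(−4λ), i.e. Gamma(shape=25, rate=4).
The mode of a Gamma(a, b) with a ≥ 1 (shape–rate) is (a−1)/b = 24/4 ≈ 6.000.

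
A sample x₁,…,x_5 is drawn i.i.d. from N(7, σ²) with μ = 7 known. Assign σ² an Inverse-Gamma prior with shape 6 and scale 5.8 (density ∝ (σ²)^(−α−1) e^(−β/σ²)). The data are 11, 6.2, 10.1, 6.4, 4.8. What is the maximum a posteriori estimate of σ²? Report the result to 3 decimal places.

Sum of squared deviations about the known mean: SS = (11−7)² + (6.2−7)² + (10.1−7)² + (6.4−7)² + (4.8−7)² = 31.45.
The Normal likelihood contributes (σ²)^(−n/2) exp(−SS/(2σ²)), so the posterior is Inverse-Gamma(α + n/2, β + SS/2) = Inverse-Gamma(8.5, 21.525).
The mode of Inverse-Gamma(a, b) is b/(a+1) = 21.525/9.5 ≈ 2.266.

σ̂²_MAP = 2.266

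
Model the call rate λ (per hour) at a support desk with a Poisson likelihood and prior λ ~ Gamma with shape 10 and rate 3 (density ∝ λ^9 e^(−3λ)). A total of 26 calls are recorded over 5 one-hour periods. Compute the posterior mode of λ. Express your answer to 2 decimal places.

λ̂_MAP = 4.38

Σxᵢ = 26, n = 5.
Posterior ∝ λ^9e^(−3λ) · λ^26e^(−5λ) = λ^35e^(−8λ), i.e. Gamma(shape=36, rate=8).
The mode of a Gamma(a, b) with a ≥ 1 (shape–rate) is (a−1)/b = 35/8 ≈ 4.38.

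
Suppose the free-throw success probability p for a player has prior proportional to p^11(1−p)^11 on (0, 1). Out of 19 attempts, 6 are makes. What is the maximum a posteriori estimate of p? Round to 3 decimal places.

p̂_MAP = 0.415

The prior density ∝ p^11(1−p)^11 is the kernel of Beta(12, 12).
Data: 6 successes in 19 trials. The binomial likelihood contributes p^6(1−p)^13, so the posterior is Beta(12+6, 12+13) = Beta(18, 25).
For Beta(a, b) with a, b > 1 the mode is (a−1)/(a+b−2) = 17/41 ≈ 0.415.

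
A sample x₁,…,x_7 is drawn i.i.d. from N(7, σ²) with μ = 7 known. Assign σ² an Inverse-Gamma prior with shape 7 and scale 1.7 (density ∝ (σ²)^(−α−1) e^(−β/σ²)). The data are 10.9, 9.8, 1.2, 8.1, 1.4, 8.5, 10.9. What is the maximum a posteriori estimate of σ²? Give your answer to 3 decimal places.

σ̂²_MAP = 4.788

Sum of squared deviations about the known mean: SS = (10.9−7)² + (9.8−7)² + (1.2−7)² + (8.1−7)² + (1.4−7)² + (8.5−7)² + (10.9−7)² = 106.72.
The Normal likelihood contributes (σ²)^(−n/2) exp(−SS/(2σ²)), so the posterior is Inverse-Gamma(α + n/2, β + SS/2) = Inverse-Gamma(10.5, 55.06).
The mode of Inverse-Gamma(a, b) is b/(a+1) = 55.06/11.5 ≈ 4.788.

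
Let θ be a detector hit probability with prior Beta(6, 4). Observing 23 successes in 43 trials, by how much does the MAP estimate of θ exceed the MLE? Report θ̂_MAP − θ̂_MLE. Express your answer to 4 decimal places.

Posterior is Beta(29, 24); MAP = (29−1)/(53−2) = 28/51 ≈ 0.54902.
MLE ignores the prior: θ̂_MLE = k/n = 23/43 ≈ 0.53488.
Difference = 28/51 − 23/43 = 31/2193 ≈ 0.0141.

MAP − MLE = 0.0141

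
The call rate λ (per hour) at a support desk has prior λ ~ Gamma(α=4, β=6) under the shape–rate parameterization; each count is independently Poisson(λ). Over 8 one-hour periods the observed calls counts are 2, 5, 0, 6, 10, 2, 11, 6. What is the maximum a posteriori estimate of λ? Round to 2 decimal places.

Σxᵢ = 2+5+0+6+10+2+11+6 = 42, with n = 8.
Posterior ∝ λ^3e^(−6λ) · λ^42e^(−8λ) = λ^45e^(−14λ), i.e. Gamma(shape=46, rate=14).
The mode of a Gamma(a, b) with a ≥ 1 (shape–rate) is (a−1)/b = 45/14 ≈ 3.21.

λ̂_MAP = 3.21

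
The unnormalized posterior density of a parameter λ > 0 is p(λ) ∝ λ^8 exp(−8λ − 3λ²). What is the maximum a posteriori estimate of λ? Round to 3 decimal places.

λ̂_MAP = 0.667

ℓ'(λ) = 8/λ − 8 − 6λ. Setting this to zero and multiplying by λ: 6λ² + 8λ − 8 = 0.
λ = (−8 + √(8² + 4·6·8)) / (2·6) = (−8 + √256) / 12 = (−8 + 16)/12 = 2/3.
ℓ''(λ) = −8/λ² − 6 < 0, confirming a maximum.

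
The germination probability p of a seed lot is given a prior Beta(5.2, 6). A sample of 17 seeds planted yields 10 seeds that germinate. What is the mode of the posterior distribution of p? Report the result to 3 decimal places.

p̂_MAP = 0.542

Prior: Beta(5.2, 6).
Data: 10 successes in 17 trials. The binomial likelihood contributes p^10(1−p)^7, so the posterior is Beta(5.2+10, 6+7) = Beta(15.2, 13).
For Beta(a, b) with a, b > 1 the mode is (a−1)/(a+b−2) = 14.2/26.2 ≈ 0.542.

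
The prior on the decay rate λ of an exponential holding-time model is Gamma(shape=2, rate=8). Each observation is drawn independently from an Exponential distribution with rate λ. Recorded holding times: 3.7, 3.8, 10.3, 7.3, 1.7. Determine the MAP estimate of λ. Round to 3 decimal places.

λ̂_MAP = 0.172

The Exponential(rate=λ) likelihood is ∝ λ^n e^(−λΣtᵢ). Here n = 5 and Σtᵢ = 3.7 + 3.8 + 10.3 + 7.3 + 1.7 = 26.8.
Posterior ∝ λe^(−8λ) · λ^5e^(−26.8λ) = λ^6e^(−34.8λ), i.e. Gamma(7, 34.8).
Mode = (a−1)/b = 6/34.8 ≈ 0.172.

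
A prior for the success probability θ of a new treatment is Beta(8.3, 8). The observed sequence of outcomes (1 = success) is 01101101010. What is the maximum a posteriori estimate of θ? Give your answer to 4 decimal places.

θ̂_MAP = 0.5257

Prior: Beta(8.3, 8).
Data: 6 successes in 11 trials (from the sequence). The binomial likelihood contributes θ^6(1−θ)^5, so the posterior is Beta(8.3+6, 8+5) = Beta(14.3, 13).
For Beta(a, b) with a, b > 1 the mode is (a−1)/(a+b−2) = 13.3/25.3 ≈ 0.5257.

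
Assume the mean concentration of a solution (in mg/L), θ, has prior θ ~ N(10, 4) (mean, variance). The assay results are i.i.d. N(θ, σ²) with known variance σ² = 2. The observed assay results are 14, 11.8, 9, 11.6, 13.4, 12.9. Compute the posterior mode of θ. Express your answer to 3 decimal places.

n = 6; x̄ = (14 + 11.8 + 9 + 11.6 + 13.4 + 12.9)/6 = 72.7/6 = 727/60 ≈ 12.1167.
For a Normal prior and Normal likelihood with known variance, the posterior is Normal; its mode equals its mean, the precision-weighted average.
Prior precision 1/σ₀² = 1/4 = 0.25; data precision n/σ² = 6/2 = 3.
θ̂ = (0.25·10 + 3·(727/60)) / (0.25 + 3) = 38.85/3.25 = 777/65 ≈ 11.954.

θ̂_MAP = 11.954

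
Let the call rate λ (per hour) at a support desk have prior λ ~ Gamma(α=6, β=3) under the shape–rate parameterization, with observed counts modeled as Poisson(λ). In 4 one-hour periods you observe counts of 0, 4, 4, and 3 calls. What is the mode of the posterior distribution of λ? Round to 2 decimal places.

Σxᵢ = 0+4+4+3 = 11, with n = 4.
Posterior ∝ λ^5e^(−3λ) · λ^11e^(−4λ) = λ^16e^(−7λ), i.e. Gamma(shape=17, rate=7).
The mode of a Gamma(a, b) with a ≥ 1 (shape–rate) is (a−1)/b = 16/7 ≈ 2.29.

λ̂_MAP = 2.29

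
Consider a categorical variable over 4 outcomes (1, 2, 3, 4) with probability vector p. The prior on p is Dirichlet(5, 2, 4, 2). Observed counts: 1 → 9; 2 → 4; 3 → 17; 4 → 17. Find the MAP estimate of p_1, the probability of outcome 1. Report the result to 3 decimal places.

MAP estimate: 0.232

The posterior is Dirichlet(αᵢ + nᵢ) = Dirichlet(14, 6, 21, 19).
For a Dirichlet(a₁,…,a_K) with all aᵢ > 1, the mode has j-th component (aⱼ − 1)/(Σaᵢ − K).
Here Σaᵢ = 60 and K = 4, so p_1 = (14 − 1)/(60 − 4) = 13/56 ≈ 0.232.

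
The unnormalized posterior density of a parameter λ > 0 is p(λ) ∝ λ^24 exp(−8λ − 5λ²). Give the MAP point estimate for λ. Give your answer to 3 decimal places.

λ̂_MAP = 1.200

ℓ'(λ) = 24/λ − 8 − 10λ. Setting this to zero and multiplying by λ: 10λ² + 8λ − 24 = 0.
λ = (−8 + √(8² + 4·10·24)) / (2·10) = (−8 + √1024) / 20 = (−8 + 32)/20 = 6/5.
ℓ''(λ) = −24/λ² − 10 < 0, confirming a maximum.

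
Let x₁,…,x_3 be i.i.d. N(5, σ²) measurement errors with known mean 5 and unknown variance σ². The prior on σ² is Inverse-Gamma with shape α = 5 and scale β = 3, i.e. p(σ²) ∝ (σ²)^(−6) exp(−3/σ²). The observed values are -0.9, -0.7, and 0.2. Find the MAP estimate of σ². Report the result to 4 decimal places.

Sum of squared deviations about the known mean: SS = (-0.9−5)² + (-0.7−5)² + (0.2−5)² = 90.34.
The Normal likelihood contributes (σ²)^(−n/2) exp(−SS/(2σ²)), so the posterior is Inverse-Gamma(α + n/2, β + SS/2) = Inverse-Gamma(6.5, 48.17).
The mode of Inverse-Gamma(a, b) is b/(a+1) = 48.17/7.5 ≈ 6.4227.

σ̂²_MAP = 6.4227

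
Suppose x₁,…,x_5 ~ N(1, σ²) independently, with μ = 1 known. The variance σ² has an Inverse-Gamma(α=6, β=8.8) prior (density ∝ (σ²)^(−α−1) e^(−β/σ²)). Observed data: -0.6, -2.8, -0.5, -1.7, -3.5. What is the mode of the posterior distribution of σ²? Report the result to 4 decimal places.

σ̂²_MAP = 3.3889

Sum of squared deviations about the known mean: SS = (-0.6−1)² + (-2.8−1)² + (-0.5−1)² + (-1.7−1)² + (-3.5−1)² = 46.79.
The Normal likelihood contributes (σ²)^(−n/2) exp(−SS/(2σ²)), so the posterior is Inverse-Gamma(α + n/2, β + SS/2) = Inverse-Gamma(8.5, 32.195).
The mode of Inverse-Gamma(a, b) is b/(a+1) = 32.195/9.5 ≈ 3.3889.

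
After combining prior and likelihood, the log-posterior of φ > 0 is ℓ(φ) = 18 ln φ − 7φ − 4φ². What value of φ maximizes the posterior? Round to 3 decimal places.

φ̂_MAP = 1.125

ℓ'(φ) = 18/φ − 7 − 8φ. Setting this to zero and multiplying by φ: 8φ² + 7φ − 18 = 0.
φ = (−7 + √(7² + 4·8·18)) / (2·8) = (−7 + √625) / 16 = (−7 + 25)/16 = 9/8.
ℓ''(φ) = −18/φ² − 8 < 0, confirming a maximum.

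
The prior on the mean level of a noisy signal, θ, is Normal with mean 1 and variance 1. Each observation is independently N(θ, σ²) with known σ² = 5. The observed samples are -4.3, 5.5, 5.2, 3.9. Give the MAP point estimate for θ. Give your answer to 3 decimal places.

n = 4; x̄ = ((-4.3) + 5.5 + 5.2 + 3.9)/4 = 10.3/4 = 2.575.
For a Normal prior and Normal likelihood with known variance, the posterior is Normal; its mode equals its mean, the precision-weighted average.
Prior precision 1/σ₀² = 1/1 = 1; data precision n/σ² = 4/5 = 0.8.
θ̂ = (1·1 + 0.8·2.575) / (1 + 0.8) = 3.06/1.8 = 1.700.

θ̂_MAP = 1.700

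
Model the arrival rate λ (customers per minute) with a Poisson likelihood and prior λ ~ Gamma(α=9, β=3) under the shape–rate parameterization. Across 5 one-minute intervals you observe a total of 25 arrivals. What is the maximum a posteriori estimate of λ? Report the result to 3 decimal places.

Σxᵢ = 25, n = 5.
Posterior ∝ λ^8e^(−3λ) · λ^25e^(−5λ) = λ^33e^(−8λ), i.e. Gamma(shape=34, rate=8).
The mode of a Gamma(a, b) with a ≥ 1 (shape–rate) is (a−1)/b = 33/8 ≈ 4.125.

λ̂_MAP = 4.125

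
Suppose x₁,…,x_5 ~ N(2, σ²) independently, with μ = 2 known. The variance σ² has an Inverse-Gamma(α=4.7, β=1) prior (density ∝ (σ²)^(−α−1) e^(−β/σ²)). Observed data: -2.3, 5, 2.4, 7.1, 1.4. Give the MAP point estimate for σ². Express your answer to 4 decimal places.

Sum of squared deviations about the known mean: SS = (-2.3−2)² + (5−2)² + (2.4−2)² + (7.1−2)² + (1.4−2)² = 54.02.
The Normal likelihood contributes (σ²)^(−n/2) exp(−SS/(2σ²)), so the posterior is Inverse-Gamma(α + n/2, β + SS/2) = Inverse-Gamma(7.2, 28.01).
The mode of Inverse-Gamma(a, b) is b/(a+1) = 28.01/8.2 ≈ 3.4159.

σ̂²_MAP = 3.4159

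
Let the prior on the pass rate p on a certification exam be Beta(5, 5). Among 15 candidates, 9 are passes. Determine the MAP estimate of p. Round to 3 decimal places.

p̂_MAP = 0.565

Prior: Beta(5, 5).
Data: 9 successes in 15 trials. The binomial likelihood contributes p^9(1−p)^6, so the posterior is Beta(5+9, 5+6) = Beta(14, 11).
For Beta(a, b) with a, b > 1 the mode is (a−1)/(a+b−2) = 13/23 ≈ 0.565.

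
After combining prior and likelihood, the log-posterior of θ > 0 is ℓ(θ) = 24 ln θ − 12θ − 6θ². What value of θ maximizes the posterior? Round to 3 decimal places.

θ̂_MAP = 1.000

ℓ'(θ) = 24/θ − 12 − 12θ. Setting this to zero and multiplying by θ: 12θ² + 12θ − 24 = 0.
θ = (−12 + √(12² + 4·12·24)) / (2·12) = (−12 + √1296) / 24 = (−12 + 36)/24 = 1.
ℓ''(θ) = −24/θ² − 12 < 0, confirming a maximum.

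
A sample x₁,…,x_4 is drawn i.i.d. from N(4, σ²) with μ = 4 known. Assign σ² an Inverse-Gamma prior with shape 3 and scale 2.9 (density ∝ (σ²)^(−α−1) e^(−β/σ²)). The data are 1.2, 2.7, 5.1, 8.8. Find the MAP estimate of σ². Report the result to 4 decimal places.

σ̂²_MAP = 3.2983

Sum of squared deviations about the known mean: SS = (1.2−4)² + (2.7−4)² + (5.1−4)² + (8.8−4)² = 33.78.
The Normal likelihood contributes (σ²)^(−n/2) exp(−SS/(2σ²)), so the posterior is Inverse-Gamma(α + n/2, β + SS/2) = Inverse-Gamma(5, 19.79).
The mode of Inverse-Gamma(a, b) is b/(a+1) = 19.79/6 ≈ 3.2983.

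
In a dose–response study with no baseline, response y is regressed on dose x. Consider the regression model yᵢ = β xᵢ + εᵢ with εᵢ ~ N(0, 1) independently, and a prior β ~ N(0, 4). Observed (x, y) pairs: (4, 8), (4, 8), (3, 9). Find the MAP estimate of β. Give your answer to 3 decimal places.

β̂_MAP = 2.206

log p(β | y) = −Σ(yᵢ − βxᵢ)²/(2·1) − β²/(2·4) + const.
Setting the derivative to zero: Σxᵢ(yᵢ − βxᵢ)/1 − β/4 = 0, so β = Σxᵢyᵢ / (Σxᵢ² + σ²/τ²).
Σxᵢyᵢ = 4·8 + 4·8 + 3·9 = 91; Σxᵢ² = 41; σ²/τ² = 0.25.
β̂_MAP = 91 / (41 + 0.25) = 91/41.25 ≈ 2.206.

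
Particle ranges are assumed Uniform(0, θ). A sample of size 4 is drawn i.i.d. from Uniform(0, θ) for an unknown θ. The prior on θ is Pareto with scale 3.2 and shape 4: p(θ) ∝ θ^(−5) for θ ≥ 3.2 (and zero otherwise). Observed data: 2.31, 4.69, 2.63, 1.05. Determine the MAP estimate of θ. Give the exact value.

θ̂_MAP = 4.69

The Uniform(0, θ) likelihood is θ^(−n) for θ ≥ max(xᵢ), zero otherwise. Here max(xᵢ) = 4.69.
Posterior ∝ θ^(−5) · θ^(−4) = θ^(−9) on θ ≥ max(3.2, 4.69) = 4.69.
This density is strictly decreasing in θ, so the posterior mode lies at the lower boundary of the support.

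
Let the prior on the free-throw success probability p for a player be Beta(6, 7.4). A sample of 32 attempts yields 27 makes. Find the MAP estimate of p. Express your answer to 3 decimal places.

Prior: Beta(6, 7.4).
Data: 27 successes in 32 trials. The binomial likelihood contributes p^27(1−p)^5, so the posterior is Beta(6+27, 7.4+5) = Beta(33, 12.4).
For Beta(a, b) with a, b > 1 the mode is (a−1)/(a+b−2) = 32/43.4 ≈ 0.737.

p̂_MAP = 0.737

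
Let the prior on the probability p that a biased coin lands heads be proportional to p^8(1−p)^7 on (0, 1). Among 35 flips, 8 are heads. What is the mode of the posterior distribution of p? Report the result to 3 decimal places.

The prior density ∝ p^8(1−p)^7 is the kernel of Beta(9, 8).
Data: 8 successes in 35 trials. The binomial likelihood contributes p^8(1−p)^27, so the posterior is Beta(9+8, 8+27) = Beta(17, 35).
For Beta(a, b) with a, b > 1 the mode is (a−1)/(a+b−2) = 16/50 ≈ 0.320.

p̂_MAP = 0.320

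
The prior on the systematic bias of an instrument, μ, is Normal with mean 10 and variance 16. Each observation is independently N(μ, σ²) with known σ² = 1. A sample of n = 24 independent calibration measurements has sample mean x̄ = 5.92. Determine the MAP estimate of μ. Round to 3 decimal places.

μ̂_MAP = 5.931

n = 24, x̄ = 5.92.
For a Normal prior and Normal likelihood with known variance, the posterior is Normal; its mode equals its mean, the precision-weighted average.
Prior precision 1/σ₀² = 1/16 = 0.0625; data precision n/σ² = 24/1 = 24.
μ̂ = (0.0625·10 + 24·5.92) / (0.0625 + 24) = 142.705/24.0625 = 57082/9625 ≈ 5.931.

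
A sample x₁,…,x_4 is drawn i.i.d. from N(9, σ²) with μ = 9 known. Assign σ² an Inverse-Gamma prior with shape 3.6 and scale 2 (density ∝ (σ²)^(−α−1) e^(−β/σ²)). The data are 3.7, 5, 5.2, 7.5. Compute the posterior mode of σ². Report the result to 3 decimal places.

Sum of squared deviations about the known mean: SS = (3.7−9)² + (5−9)² + (5.2−9)² + (7.5−9)² = 60.78.
The Normal likelihood contributes (σ²)^(−n/2) exp(−SS/(2σ²)), so the posterior is Inverse-Gamma(α + n/2, β + SS/2) = Inverse-Gamma(5.6, 32.39).
The mode of Inverse-Gamma(a, b) is b/(a+1) = 32.39/6.6 ≈ 4.908.

σ̂²_MAP = 4.908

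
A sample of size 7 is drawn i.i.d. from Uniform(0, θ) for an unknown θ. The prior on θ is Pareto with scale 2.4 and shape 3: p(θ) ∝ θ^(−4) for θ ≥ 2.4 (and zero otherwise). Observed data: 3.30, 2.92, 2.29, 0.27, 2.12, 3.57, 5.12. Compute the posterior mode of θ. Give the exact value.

θ̂_MAP = 5.12

The Uniform(0, θ) likelihood is θ^(−n) for θ ≥ max(xᵢ), zero otherwise. Here max(xᵢ) = 5.12.
Posterior ∝ θ^(−4) · θ^(−7) = θ^(−11) on θ ≥ max(2.4, 5.12) = 5.12.
This density is strictly decreasing in θ, so the posterior mode lies at the lower boundary of the support.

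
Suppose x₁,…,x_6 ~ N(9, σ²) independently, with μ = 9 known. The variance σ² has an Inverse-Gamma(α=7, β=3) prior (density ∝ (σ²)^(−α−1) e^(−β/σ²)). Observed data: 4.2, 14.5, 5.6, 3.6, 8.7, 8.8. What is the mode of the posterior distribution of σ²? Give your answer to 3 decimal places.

Sum of squared deviations about the known mean: SS = (4.2−9)² + (14.5−9)² + (5.6−9)² + (3.6−9)² + (8.7−9)² + (8.8−9)² = 94.14.
The Normal likelihood contributes (σ²)^(−n/2) exp(−SS/(2σ²)), so the posterior is Inverse-Gamma(α + n/2, β + SS/2) = Inverse-Gamma(10, 50.07).
The mode of Inverse-Gamma(a, b) is b/(a+1) = 50.07/11 ≈ 4.552.

σ̂²_MAP = 4.552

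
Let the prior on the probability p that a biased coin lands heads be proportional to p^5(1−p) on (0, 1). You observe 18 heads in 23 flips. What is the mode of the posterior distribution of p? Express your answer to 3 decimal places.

p̂_MAP = 0.793

The prior density ∝ p^5(1−p)^1 is the kernel of Beta(6, 2).
Data: 18 successes in 23 trials. The binomial likelihood contributes p^18(1−p)^5, so the posterior is Beta(6+18, 2+5) = Beta(24, 7).
For Beta(a, b) with a, b > 1 the mode is (a−1)/(a+b−2) = 23/29 ≈ 0.793.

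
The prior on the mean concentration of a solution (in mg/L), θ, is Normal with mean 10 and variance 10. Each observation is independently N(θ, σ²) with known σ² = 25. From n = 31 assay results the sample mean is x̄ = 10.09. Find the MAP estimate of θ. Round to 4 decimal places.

n = 31, x̄ = 10.09.
For a Normal prior and Normal likelihood with known variance, the posterior is Normal; its mode equals its mean, the precision-weighted average.
Prior precision 1/σ₀² = 1/10 = 0.1; data precision n/σ² = 31/25 = 1.24.
θ̂ = (0.1·10 + 1.24·10.09) / (0.1 + 1.24) = 13.5116/1.34 = 33779/3350 ≈ 10.0833.

θ̂_MAP = 10.0833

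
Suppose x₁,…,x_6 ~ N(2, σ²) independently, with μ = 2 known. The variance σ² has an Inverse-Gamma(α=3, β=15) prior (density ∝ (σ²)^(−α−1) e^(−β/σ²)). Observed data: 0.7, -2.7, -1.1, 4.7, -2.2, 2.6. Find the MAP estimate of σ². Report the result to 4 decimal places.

σ̂²_MAP = 6.3343

Sum of squared deviations about the known mean: SS = (0.7−2)² + (-2.7−2)² + (-1.1−2)² + (4.7−2)² + (-2.2−2)² + (2.6−2)² = 58.68.
The Normal likelihood contributes (σ²)^(−n/2) exp(−SS/(2σ²)), so the posterior is Inverse-Gamma(α + n/2, β + SS/2) = Inverse-Gamma(6, 44.34).
The mode of Inverse-Gamma(a, b) is b/(a+1) = 44.34/7 ≈ 6.3343.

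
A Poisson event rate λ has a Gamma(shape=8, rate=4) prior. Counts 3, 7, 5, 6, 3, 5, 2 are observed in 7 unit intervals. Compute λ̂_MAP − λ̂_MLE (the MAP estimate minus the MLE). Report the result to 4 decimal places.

Σxᵢ = 31. Posterior is Gamma(39, 11); MAP = (39−1)/11 = 38/11 ≈ 3.45455.
MLE = x̄ = 31/7 ≈ 4.42857.
Difference = 38/11 − 31/7 = -75/77 ≈ -0.9740.

MAP − MLE = -0.9740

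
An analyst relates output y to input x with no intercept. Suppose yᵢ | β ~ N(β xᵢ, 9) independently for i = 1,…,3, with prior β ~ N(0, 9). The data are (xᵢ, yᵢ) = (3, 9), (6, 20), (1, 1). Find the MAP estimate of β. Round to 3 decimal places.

β̂_MAP = 3.149

log p(β | y) = −Σ(yᵢ − βxᵢ)²/(2·9) − β²/(2·9) + const.
Setting the derivative to zero: Σxᵢ(yᵢ − βxᵢ)/9 − β/9 = 0, so β = Σxᵢyᵢ / (Σxᵢ² + σ²/τ²).
Σxᵢyᵢ = 3·9 + 6·20 + 1·1 = 148; Σxᵢ² = 46; σ²/τ² = 1.
β̂_MAP = 148 / (46 + 1) = 148/47 ≈ 3.149.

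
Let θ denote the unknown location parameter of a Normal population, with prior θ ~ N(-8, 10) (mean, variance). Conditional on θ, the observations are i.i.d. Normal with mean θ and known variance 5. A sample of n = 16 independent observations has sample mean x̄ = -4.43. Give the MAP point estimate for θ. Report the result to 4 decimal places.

n = 16, x̄ = -4.43.
For a Normal prior and Normal likelihood with known variance, the posterior is Normal; its mode equals its mean, the precision-weighted average.
Prior precision 1/σ₀² = 1/10 = 0.1; data precision n/σ² = 16/5 = 3.2.
θ̂ = (0.1·(-8) + 3.2·(-4.43)) / (0.1 + 3.2) = (-14.976)/3.3 = -1248/275 ≈ -4.5382.

θ̂_MAP = -4.5382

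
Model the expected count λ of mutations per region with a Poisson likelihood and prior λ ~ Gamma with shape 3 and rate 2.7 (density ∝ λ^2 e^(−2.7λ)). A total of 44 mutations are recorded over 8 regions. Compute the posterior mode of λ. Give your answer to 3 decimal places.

λ̂_MAP = 4.299

Σxᵢ = 44, n = 8.
Posterior ∝ λ^2e^(−2.7λ) · λ^44e^(−8λ) = λ^46e^(−10.7λ), i.e. Gamma(shape=47, rate=10.7).
The mode of a Gamma(a, b) with a ≥ 1 (shape–rate) is (a−1)/b = 46/10.7 ≈ 4.299.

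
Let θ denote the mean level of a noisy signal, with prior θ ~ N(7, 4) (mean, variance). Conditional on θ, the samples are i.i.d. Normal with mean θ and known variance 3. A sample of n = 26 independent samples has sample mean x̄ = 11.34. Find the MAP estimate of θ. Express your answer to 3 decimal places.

n = 26, x̄ = 11.34.
For a Normal prior and Normal likelihood with known variance, the posterior is Normal; its mode equals its mean, the precision-weighted average.
Prior precision 1/σ₀² = 1/4 = 0.25; data precision n/σ² = 26/3.
θ̂ = (0.25·7 + (26/3)·11.34) / (0.25 + 26/3) = 100.03/(107/12) = 30009/2675 ≈ 11.218.

θ̂_MAP = 11.218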